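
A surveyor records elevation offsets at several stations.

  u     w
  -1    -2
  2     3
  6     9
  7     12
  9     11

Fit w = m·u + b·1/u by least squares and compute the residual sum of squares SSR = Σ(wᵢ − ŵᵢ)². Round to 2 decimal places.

SSR = 7.46

From the data, Σu·u = 171, Σu·1/u = 5, Σ1/u·1/u = 10403/7938.
Right-hand side: Σu·w = 245, Σ1/u·w = 500/63.
MᵀM·[m, b]ᵀ = Mᵀw becomes [[171, 5]; [5, 10403/7938]]·[m, b]ᵀ = [245, 500/63]ᵀ.
Determinant 171·(10403/7938) − 5² = 175607/882.
m = (245·(10403/7938) − 5·(500/63))/(175607/882) = 2233735/1580463; b = (171·(500/63) − 5·245)/(175607/882) = 116550/175607.
Residuals: 121759/1580463, -250556/1580463, 215644/526821, 3179561/1580463, -315008/175607; SSR = 11796142/1580463.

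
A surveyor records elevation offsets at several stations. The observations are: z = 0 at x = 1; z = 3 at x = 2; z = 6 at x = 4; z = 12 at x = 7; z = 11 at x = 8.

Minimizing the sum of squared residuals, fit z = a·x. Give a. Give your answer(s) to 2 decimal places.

Normal-equation sums: Σx·x = 134.
Moment sums: Σx·z = 202.
So MᵀM·[a]ᵀ = Mᵀz: [[134]]·[a]ᵀ = [202]ᵀ.
Hence a = 202 / 134 ≈ 1.50746.

a = 1.51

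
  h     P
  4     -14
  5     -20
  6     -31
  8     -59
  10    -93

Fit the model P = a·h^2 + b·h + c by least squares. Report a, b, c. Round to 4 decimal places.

a = -1.0805, b = 1.7617, c = -2.9478

From the data, Σh^2·h^2 = 16273, Σh^2·h = 1917, Σh^2 = 241, Σh·h = 241, Σh = 33, Σ1 = 5.
Moment sums: Σh^2·P = -14916, Σh·P = -1744, ΣP = -217.
XᵀX·[a, b, c]ᵀ = XᵀP becomes [[16273, 1917, 241]; [1917, 241, 33]; [241, 33, 5]]·[a, b, c]ᵀ = [-14916, -1744, -217]ᵀ.
Row-reducing yields a = -2027/1876, b = 3305/1876, c = -395/134.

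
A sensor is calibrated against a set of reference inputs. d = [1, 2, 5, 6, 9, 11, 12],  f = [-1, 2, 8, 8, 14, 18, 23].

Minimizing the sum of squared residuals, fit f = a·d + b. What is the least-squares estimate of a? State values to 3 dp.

Compute the Gram sums: Σd·d = 412, Σd = 46, Σ1 = 7.
Moment sums: Σd·f = 691, Σf = 72.
XᵀX·[a, b]ᵀ = Xᵀf becomes [[412, 46]; [46, 7]]·[a, b]ᵀ = [691, 72]ᵀ.
Determinant 412·7 − 46² = 768.
a = (691·7 − 46·72)/768 = 1525/768; b = (412·72 − 46·691)/768 = -1061/384.

a = 1.986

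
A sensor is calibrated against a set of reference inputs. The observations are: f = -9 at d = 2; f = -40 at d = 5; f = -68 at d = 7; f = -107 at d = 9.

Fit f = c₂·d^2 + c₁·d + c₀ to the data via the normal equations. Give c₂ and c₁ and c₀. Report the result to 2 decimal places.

c₂ = -0.98, c₁ = -3.13, c₀ = 0.99

From the data, Σd^2·d^2 = 9603, Σd^2·d = 1205, Σd^2 = 159, Σd·d = 159, Σd = 23, Σ1 = 4.
Moment sums: Σd^2·f = -13035, Σd·f = -1657, Σf = -224.
Normal equations: [[9603, 1205, 159]; [1205, 159, 23]; [159, 23, 4]]·[c₂, c₁, c₀]ᵀ = [-13035, -1657, -224]ᵀ.
Inverting the 3×3 Gram matrix, [c₂, c₁, c₀]ᵀ = [-585/596, -1863/596, 295/298]ᵀ.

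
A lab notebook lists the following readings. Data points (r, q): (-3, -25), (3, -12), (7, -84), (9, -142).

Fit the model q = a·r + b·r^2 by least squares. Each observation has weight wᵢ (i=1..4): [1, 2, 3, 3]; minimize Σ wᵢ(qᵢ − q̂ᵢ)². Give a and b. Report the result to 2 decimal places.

From the data, Σwᵢ·r·r = 417, Σwᵢ·r·r^2 = 3243, Σwᵢ·r^2·r^2 = 27129.
Right-hand side: Σwᵢ·r·q = -5595, Σwᵢ·r^2·q = -47295.
XᵀWX·[a, b]ᵀ = XᵀWq becomes [[417, 3243]; [3243, 27129]]·[a, b]ᵀ = [-5595, -47295]ᵀ.
Eliminating b: 27129·(row 1) − 3243·(row 2) gives 795744·a = 27129·(-5595) − 3243·(-47295) = 1590930, so a = 88385/44208.
Then b = ((-47295) − 3243·(88385/44208))/27129 = -87635/44208.

a = 2.00, b = -1.98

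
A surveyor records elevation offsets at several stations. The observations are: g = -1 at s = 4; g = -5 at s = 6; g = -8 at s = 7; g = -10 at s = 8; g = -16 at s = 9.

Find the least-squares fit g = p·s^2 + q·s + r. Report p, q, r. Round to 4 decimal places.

Sums needed: Σs^2·s^2 = 14610, Σs^2·s = 1864, Σs^2 = 246, Σs·s = 246, Σs = 34, Σ1 = 5.
And Σs^2·g = -2524, Σs·g = -314, Σg = -40.
AᵀA·[p, q, r]ᵀ = Aᵀg becomes [[14610, 1864, 246]; [1864, 246, 34]; [246, 34, 5]]·[p, q, r]ᵀ = [-2524, -314, -40]ᵀ.
Solving the 3×3 system (Gaussian elimination) gives p = -248/679, q = 1277/679, r = -1914/679.

p = -0.3652, q = 1.8807, r = -2.8189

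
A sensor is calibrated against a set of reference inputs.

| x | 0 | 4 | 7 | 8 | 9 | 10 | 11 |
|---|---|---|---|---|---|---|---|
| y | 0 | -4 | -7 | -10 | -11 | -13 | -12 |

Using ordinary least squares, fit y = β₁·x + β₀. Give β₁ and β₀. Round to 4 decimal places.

β₁ = -1.2159, β₀ = 0.3685

AᵀA·[β₁, β₀]ᵀ = Aᵀy reads: 431·β₁ + 49·β₀ = -506;  49·β₁ + 7·β₀ = -57.
(Σx·x = 431, Σx = 49, Σ1 = 7, Σx·y = -506, Σy = -57.)
Determinant 431·7 − 49² = 616.
β₁ = ((-506)·7 − 49·(-57))/616 = -107/88; β₀ = (431·(-57) − 49·(-506))/616 = 227/616.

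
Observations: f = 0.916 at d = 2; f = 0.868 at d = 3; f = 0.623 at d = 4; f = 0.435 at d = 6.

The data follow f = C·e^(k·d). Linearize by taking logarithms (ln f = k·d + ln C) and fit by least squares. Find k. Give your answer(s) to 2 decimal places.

With ln fᵢ as the transformed response and dᵢ as the regressor:
XᵀX = [[65.0000, 15.0000]; [15.0000, 4]], rhs = [-7.4875, -1.5349]ᵀ  (here Σd = 15.0000, Σ(d)² = 65.0000, Σln f = -1.5349, Σd·ln f = -7.4875).
Solving (det = 35.0000): k = -0.19789, ln C = 0.35834.

k = -0.20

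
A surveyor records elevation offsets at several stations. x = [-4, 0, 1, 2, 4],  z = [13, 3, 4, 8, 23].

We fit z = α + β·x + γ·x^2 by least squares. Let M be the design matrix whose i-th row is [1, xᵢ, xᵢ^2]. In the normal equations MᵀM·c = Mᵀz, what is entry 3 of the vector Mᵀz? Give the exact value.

Entry 3 ↔ basis x^2, so (Mᵀz)_{3} = Σᵢ (x^2)·zᵢ = (16)·(13) + (0)·(3) + (1)·(4) + (4)·(8) + (16)·(23) = 612.

612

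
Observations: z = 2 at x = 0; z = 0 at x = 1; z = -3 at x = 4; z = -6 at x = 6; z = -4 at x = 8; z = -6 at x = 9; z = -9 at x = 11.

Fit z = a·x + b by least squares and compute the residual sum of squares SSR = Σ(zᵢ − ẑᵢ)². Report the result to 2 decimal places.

Setting ∂/∂a … = 0 gives: 319·a + 39·b = -233;  39·a + 7·b = -26.
Δ = 319·7 − 39² = 712.
a = ((-233)·7 − 39·(-26))/712 = -617/712; b = (319·(-26) − 39·(-233))/712 = 793/712.
Residuals: 631/712, -22/89, -461/712, -1363/712, 1295/712, 61/89, -207/356; SSR = 6441/712.

SSR = 9.05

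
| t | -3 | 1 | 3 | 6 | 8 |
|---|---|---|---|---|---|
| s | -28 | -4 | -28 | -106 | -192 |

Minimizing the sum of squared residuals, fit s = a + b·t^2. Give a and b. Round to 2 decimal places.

XᵀX·[a, b]ᵀ = Xᵀs reads: 5·a + 119·b = -358;  119·a + 5555·b = -16612.
Δ = 5·5555 − 119² = 13614.
a = ((-358)·5555 − 119·(-16612))/13614 = -1977/2269; b = (5·(-16612) − 119·(-358))/13614 = -6743/2269.

a = -0.87, b = -2.97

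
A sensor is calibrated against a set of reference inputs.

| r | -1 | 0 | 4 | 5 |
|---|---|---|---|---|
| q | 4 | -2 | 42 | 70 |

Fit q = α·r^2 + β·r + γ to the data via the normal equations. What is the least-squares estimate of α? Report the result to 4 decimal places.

The normal system AᵀA·[α, β, γ]ᵀ = Aᵀq is [[882, 188, 42]; [188, 42, 8]; [42, 8, 4]]·[α, β, γ]ᵀ = [2426, 514, 114]ᵀ.
Solving the 3×3 system (Gaussian elimination) gives α = 17/5, β = -13/5, γ = -2.

α = 3.4000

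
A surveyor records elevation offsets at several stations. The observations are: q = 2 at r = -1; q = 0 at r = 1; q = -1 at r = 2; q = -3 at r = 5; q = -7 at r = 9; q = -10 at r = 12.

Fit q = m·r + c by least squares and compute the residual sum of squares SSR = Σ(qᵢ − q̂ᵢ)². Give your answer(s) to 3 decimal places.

SSR = 0.351

With design matrix A, AᵀA = [[256, 28]; [28, 6]] and Aᵀq = [-202, -19]ᵀ.
Determinant 256·6 − 28² = 752.
m = ((-202)·6 − 28·(-19))/752 = -85/94; c = (256·(-19) − 28·(-202))/752 = 99/94.
Residuals: 2/47, -7/47, -23/94, 22/47, 4/47, -19/94; SSR = 33/94.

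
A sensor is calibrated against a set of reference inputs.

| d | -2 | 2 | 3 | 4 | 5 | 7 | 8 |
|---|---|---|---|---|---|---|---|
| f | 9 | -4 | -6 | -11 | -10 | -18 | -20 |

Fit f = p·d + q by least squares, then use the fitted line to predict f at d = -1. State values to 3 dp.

Forming XᵀX = [[171, 27]; [27, 7]] and Xᵀf = [-424, -60]ᵀ gives XᵀX·[p, q]ᵀ = Xᵀf.
Eliminating q: 7·(row 1) − 27·(row 2) gives 468·p = 7·(-424) − 27·(-60) = -1348, so p = -337/117.
Then q = ((-60) − 27·(-337/117))/7 = 33/13.
At d = -1: f̂ = (-337/117)·(-1) + (33/13)·(1) = 634/117.

f̂ = 5.419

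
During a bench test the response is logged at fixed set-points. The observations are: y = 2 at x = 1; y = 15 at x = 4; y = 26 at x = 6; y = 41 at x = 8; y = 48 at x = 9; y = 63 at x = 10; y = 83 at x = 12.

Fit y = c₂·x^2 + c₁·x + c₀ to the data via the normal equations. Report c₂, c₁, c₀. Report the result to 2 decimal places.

Sums needed: Σx^2·x^2 = 42946, Σx^2·x = 4250, Σx^2 = 442, Σx·x = 442, Σx = 50, Σ1 = 7.
And Σx^2·y = 25942, Σx·y = 2604, Σy = 278.
AᵀA·[c₂, c₁, c₀]ᵀ = Aᵀy becomes [[42946, 4250, 442]; [4250, 442, 50]; [442, 50, 7]]·[c₂, c₁, c₀]ᵀ = [25942, 2604, 278]ᵀ.
Row-reducing yields c₂ = 1003/2268, c₁ = 10823/6804, c₀ = 104/243.

c₂ = 0.44, c₁ = 1.59, c₀ = 0.43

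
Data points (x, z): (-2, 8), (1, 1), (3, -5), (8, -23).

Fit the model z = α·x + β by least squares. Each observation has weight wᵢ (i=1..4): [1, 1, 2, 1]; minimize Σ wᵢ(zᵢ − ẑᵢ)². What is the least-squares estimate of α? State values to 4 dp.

α = -3.1316

From the data, Σwᵢ·x·x = 87, Σwᵢ·x = 13, Σwᵢ·1 = 5.
Moment sums: Σwᵢ·x·z = -229, Σwᵢ·z = -24.
So MᵀWM·[α, β]ᵀ = MᵀWz: [[87, 13]; [13, 5]]·[α, β]ᵀ = [-229, -24]ᵀ.
Eliminating β: 5·(row 1) − 13·(row 2) gives 266·α = 5·(-229) − 13·(-24) = -833, so α = -119/38.
Then β = ((-24) − 13·(-119/38))/5 = 127/38.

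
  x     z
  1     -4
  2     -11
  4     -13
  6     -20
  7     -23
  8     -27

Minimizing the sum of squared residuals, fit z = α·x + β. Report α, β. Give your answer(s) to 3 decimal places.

α = -2.992, β = -2.373

From the data, Σx·x = 170, Σx = 28, Σ1 = 6.
Right-hand side: Σx·z = -575, Σz = -98.
Normal equations: [[170, 28]; [28, 6]]·[α, β]ᵀ = [-575, -98]ᵀ.
Δ = 170·6 − 28² = 236.
α = ((-575)·6 − 28·(-98))/236 = -353/118; β = (170·(-98) − 28·(-575))/236 = -140/59.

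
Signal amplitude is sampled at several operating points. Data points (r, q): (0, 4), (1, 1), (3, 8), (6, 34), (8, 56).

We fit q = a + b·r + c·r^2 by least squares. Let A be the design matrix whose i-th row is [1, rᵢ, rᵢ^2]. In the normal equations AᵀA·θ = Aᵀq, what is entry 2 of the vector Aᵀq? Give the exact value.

677

Entry 2 ↔ basis r, so (Aᵀq)_{2} = Σᵢ (r)·qᵢ = (0)·(4) + (1)·(1) + (3)·(8) + (6)·(34) + (8)·(56) = 677.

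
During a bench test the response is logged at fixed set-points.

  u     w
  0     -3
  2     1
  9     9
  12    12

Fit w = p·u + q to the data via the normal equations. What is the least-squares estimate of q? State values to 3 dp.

q = -2.248

From the data, Σu·u = 229, Σu = 23, Σ1 = 4.
For Aᵀw: Σu·w = 227, Σw = 19.
Δ = 229·4 − 23² = 387.
p = (227·4 − 23·19)/387 = 157/129; q = (229·19 − 23·227)/387 = -290/129.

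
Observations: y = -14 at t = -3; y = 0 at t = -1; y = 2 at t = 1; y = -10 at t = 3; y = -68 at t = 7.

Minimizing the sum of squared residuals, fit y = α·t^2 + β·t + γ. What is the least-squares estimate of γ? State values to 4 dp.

γ = 2.2401

Sums needed: Σt^2·t^2 = 2565, Σt^2·t = 343, Σt^2 = 69, Σt·t = 69, Σt = 7, Σ1 = 5.
Moment sums: Σt^2·y = -3546, Σt·y = -462, Σy = -90.
So MᵀM·[α, β, γ]ᵀ = Mᵀy: [[2565, 343, 69]; [343, 69, 7]; [69, 7, 5]]·[α, β, γ]ᵀ = [-3546, -462, -90]ᵀ.
Inverting the 3×3 Gram matrix, [α, β, γ]ᵀ = [-1047/679, 72/97, 1521/679]ᵀ.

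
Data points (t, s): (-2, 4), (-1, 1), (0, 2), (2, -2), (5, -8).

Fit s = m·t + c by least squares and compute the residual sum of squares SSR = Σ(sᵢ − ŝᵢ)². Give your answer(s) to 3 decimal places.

Entries of MᵀM: Σt·t = 34, Σt = 4, Σ1 = 5.
Right-hand side: Σt·s = -53, Σs = -3.
Normal equations: [[34, 4]; [4, 5]]·[m, c]ᵀ = [-53, -3]ᵀ.
Determinant 34·5 − 4² = 154.
m = ((-53)·5 − 4·(-3))/154 = -23/14; c = (34·(-3) − 4·(-53))/154 = 5/7.
Residuals: 0, -19/14, 9/7, 4/7, -1/2; SSR = 57/14.

SSR = 4.071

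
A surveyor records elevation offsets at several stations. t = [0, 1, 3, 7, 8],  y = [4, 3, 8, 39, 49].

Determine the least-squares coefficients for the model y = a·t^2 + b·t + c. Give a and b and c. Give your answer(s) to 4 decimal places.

Sums needed: Σt^2·t^2 = 6579, Σt^2·t = 883, Σt^2 = 123, Σt·t = 123, Σt = 19, Σ1 = 5.
Right-hand side: Σt^2·y = 5122, Σt·y = 692, Σy = 103.
So XᵀX·[a, b, c]ᵀ = Xᵀy: [[6579, 883, 123]; [883, 123, 19]; [123, 19, 5]]·[a, b, c]ᵀ = [5122, 692, 103]ᵀ.
Row-reducing yields a = 8189/9724, b = -9455/9724, c = 17397/4862.

a = 0.8421, b = -0.9723, c = 3.5782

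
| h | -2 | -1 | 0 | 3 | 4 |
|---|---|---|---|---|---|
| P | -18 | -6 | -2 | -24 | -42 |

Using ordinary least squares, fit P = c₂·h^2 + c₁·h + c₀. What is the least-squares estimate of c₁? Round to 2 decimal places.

Sums needed: Σh^2·h^2 = 354, Σh^2·h = 82, Σh^2 = 30, Σh·h = 30, Σh = 4, Σ1 = 5.
And Σh^2·P = -966, Σh·P = -198, ΣP = -92.
Solving the 3×3 system (Gaussian elimination) gives c₂ = -2425/812, c₁ = 51/28, c₀ = -787/406.

c₁ = 1.82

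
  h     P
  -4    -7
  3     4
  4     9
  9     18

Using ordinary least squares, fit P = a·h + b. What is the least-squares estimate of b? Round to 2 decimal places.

Setting ∂/∂a … = 0 gives: 122·a + 12·b = 238;  12·a + 4·b = 24.
det = 122·4 − 12² = 344.
a = (238·4 − 12·24)/344 = 83/43; b = (122·24 − 12·238)/344 = 9/43.

b = 0.21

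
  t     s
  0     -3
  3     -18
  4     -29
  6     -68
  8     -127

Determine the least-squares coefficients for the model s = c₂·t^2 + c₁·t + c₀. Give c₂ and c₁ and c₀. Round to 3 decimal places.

Entries of XᵀX: Σt^2·t^2 = 5729, Σt^2·t = 819, Σt^2 = 125, Σt·t = 125, Σt = 21, Σ1 = 5.
And Σt^2·s = -11202, Σt·s = -1594, Σs = -245.
Normal equations: [[5729, 819, 125]; [819, 125, 21]; [125, 21, 5]]·[c₂, c₁, c₀]ᵀ = [-11202, -1594, -245]ᵀ.
Inverting the 3×3 Gram matrix, [c₂, c₁, c₀]ᵀ = [-51809/23478, 2545/1118, -39833/11739]ᵀ.

c₂ = -2.207, c₁ = 2.276, c₀ = -3.393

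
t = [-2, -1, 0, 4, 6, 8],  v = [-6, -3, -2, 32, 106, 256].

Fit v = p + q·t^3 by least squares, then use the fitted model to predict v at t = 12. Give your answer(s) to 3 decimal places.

The normal equations are: 6·p + 783·q = 383;  783·p + 312961·q = 156067.
(Σ1 = 6, Σt^3 = 783, Σt^3·t^3 = 312961, Σv = 383, Σt^3·v = 156067.)
Eliminating q: 312961·(row 1) − 783·(row 2) gives 1264677·p = 312961·383 − 783·156067 = -2336398, so p = -2336398/1264677.
Then q = (156067 − 783·(-2336398/1264677))/312961 = 212171/421559.
At t = 12: v̂ = (-2336398/1264677)·(1) + (212171/421559)·(1728) = 1097558066/1264677.

v̂ = 867.856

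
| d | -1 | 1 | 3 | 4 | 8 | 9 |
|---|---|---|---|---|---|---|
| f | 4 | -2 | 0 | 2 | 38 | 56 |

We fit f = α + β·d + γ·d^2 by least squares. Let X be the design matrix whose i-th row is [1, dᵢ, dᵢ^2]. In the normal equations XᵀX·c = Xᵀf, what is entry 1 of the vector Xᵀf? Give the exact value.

98

Entry 1 ↔ basis 1, so (Xᵀf)_{1} = Σᵢ fᵢ = (1)·(4) + (1)·(-2) + (1)·(0) + (1)·(2) + (1)·(38) + (1)·(56) = 98.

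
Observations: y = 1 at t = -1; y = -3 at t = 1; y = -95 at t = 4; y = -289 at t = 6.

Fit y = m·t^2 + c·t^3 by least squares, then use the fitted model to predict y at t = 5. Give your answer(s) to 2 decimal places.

From the data, Σt^2·t^2 = 1554, Σt^2·t^3 = 8800, Σt^3·t^3 = 50754.
And Σt^2·y = -11926, Σt^3·y = -68508.
Normal equations: [[1554, 8800]; [8800, 50754]]·[m, c]ᵀ = [-11926, -68508]ᵀ.
det = 1554·50754 − 8800² = 1431716.
m = ((-11926)·50754 − 8800·(-68508))/1431716 = -55041/32539; c = (1554·(-68508) − 8800·(-11926))/1431716 = -34378/32539.
At t = 5: ŷ = (-55041/32539)·(25) + (-34378/32539)·(125) = -5673275/32539.

ŷ = -174.35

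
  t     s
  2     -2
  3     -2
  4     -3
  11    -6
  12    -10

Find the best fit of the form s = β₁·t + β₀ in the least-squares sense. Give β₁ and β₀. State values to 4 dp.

Normal-equation sums: Σt·t = 294, Σt = 32, Σ1 = 5.
Right-hand side: Σt·s = -208, Σs = -23.
So AᵀA·[β₁, β₀]ᵀ = Aᵀs: [[294, 32]; [32, 5]]·[β₁, β₀]ᵀ = [-208, -23]ᵀ.
Eliminating β₀: 5·(row 1) − 32·(row 2) gives 446·β₁ = 5·(-208) − 32·(-23) = -304, so β₁ = -152/223.
Then β₀ = ((-23) − 32·(-152/223))/5 = -53/223.

β₁ = -0.6816, β₀ = -0.2377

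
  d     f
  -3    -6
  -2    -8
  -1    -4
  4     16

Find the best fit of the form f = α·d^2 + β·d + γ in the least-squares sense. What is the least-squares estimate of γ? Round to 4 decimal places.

γ = -2.7051

Entries of MᵀM: Σd^2·d^2 = 354, Σd^2·d = 28, Σd^2 = 30, Σd·d = 30, Σd = -2, Σ1 = 4.
Right-hand side: Σd^2·f = 166, Σd·f = 102, Σf = -2.
Row-reducing yields α = 453/946, β = 61/22, γ = -2559/946.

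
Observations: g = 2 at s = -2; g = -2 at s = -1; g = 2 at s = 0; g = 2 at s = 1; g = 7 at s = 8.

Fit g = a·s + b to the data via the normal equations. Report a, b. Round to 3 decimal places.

Setting ∂/∂a … = 0 gives: 70·a + 6·b = 56;  6·a + 5·b = 11.
(Σs·s = 70, Σs = 6, Σ1 = 5, Σs·g = 56, Σg = 11.)
Eliminating b: 5·(row 1) − 6·(row 2) gives 314·a = 5·56 − 6·11 = 214, so a = 107/157.
Then b = (11 − 6·(107/157))/5 = 217/157.

a = 0.682, b = 1.382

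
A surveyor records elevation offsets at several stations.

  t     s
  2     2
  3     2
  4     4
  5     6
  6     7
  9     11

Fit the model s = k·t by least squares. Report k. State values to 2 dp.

k = 1.15

From the data, Σt·t = 171.
And Σt·s = 197.
AᵀA·[k]ᵀ = Aᵀs becomes [[171]]·[k]ᵀ = [197]ᵀ.
Hence k = 197 / 171 ≈ 1.15205.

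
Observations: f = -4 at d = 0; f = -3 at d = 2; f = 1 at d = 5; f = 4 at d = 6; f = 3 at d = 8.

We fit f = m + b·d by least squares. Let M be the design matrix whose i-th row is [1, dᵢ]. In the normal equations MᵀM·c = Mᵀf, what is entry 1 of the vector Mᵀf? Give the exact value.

1

Entry 1 ↔ basis 1, so (Mᵀf)_{1} = Σᵢ fᵢ = (1)·(-4) + (1)·(-3) + (1)·(1) + (1)·(4) + (1)·(3) = 1.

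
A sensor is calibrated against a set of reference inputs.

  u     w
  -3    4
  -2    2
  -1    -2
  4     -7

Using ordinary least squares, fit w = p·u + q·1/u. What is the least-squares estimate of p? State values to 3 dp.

p = -1.927

Normal-equation sums: Σu·u = 30, Σu·1/u = 4, Σ1/u·1/u = 205/144.
For Xᵀw: Σu·w = -42, Σ1/u·w = -25/12.
Eliminating q: (205/144)·(row 1) − 4·(row 2) gives (641/24)·p = (205/144)·(-42) − 4·(-25/12) = -1235/24, so p = -1235/641.
Then q = ((-25/12) − 4·(-1235/641))/(205/144) = 2532/641.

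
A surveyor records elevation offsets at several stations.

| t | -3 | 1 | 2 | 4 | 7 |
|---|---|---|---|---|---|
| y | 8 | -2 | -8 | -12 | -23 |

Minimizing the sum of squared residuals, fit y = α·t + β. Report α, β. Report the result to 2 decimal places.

The normal equations are: 79·α + 11·β = -251;  11·α + 5·β = -37.
Determinant 79·5 − 11² = 274.
α = ((-251)·5 − 11·(-37))/274 = -424/137; β = (79·(-37) − 11·(-251))/274 = -81/137.

α = -3.09, β = -0.59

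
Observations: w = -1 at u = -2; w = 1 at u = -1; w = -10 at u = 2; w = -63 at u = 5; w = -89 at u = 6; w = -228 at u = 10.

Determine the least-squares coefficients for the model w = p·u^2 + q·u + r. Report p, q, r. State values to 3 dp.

Compute the Gram sums: Σu^2·u^2 = 11954, Σu^2·u = 1340, Σu^2 = 170, Σu·u = 170, Σu = 20, Σ1 = 6.
For Aᵀw: Σu^2·w = -27622, Σu·w = -3148, Σw = -390.
Solving the 3×3 system (Gaussian elimination) gives p = -7083/3487, q = -46764/17435, r = 5206/3487.

p = -2.031, q = -2.682, r = 1.493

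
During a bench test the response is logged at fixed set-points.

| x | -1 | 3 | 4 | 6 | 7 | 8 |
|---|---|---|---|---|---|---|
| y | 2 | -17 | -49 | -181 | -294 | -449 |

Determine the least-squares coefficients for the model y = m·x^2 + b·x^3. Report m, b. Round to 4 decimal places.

m = 0.9816, b = -0.9993

The normal system MᵀM·[m, b]ᵀ = Mᵀy is [[8131, 58617]; [58617, 431275]]·[m, b]ᵀ = [-50593, -373423]ᵀ.
Determinant 8131·431275 − 58617² = 70744336.
m = ((-50593)·431275 − 58617·(-373423))/70744336 = 1335383/1360468; b = (8131·(-373423) − 58617·(-50593))/70744336 = -17673133/17686084.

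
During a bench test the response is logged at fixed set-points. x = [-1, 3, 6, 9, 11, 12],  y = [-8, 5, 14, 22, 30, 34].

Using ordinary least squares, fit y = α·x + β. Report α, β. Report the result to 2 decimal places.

Forming MᵀM = [[392, 40]; [40, 6]] and Mᵀy = [1043, 97]ᵀ gives MᵀM·[α, β]ᵀ = Mᵀy.
det = 392·6 − 40² = 752.
α = (1043·6 − 40·97)/752 = 1189/376; β = (392·97 − 40·1043)/752 = -231/47.

α = 3.16, β = -4.91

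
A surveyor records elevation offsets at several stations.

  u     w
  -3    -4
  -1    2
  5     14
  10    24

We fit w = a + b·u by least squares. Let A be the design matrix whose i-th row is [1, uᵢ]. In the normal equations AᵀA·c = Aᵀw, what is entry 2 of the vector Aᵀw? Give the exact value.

Entry 2 ↔ basis u, so (Aᵀw)_{2} = Σᵢ (u)·wᵢ = (-3)·(-4) + (-1)·(2) + (5)·(14) + (10)·(24) = 320.

320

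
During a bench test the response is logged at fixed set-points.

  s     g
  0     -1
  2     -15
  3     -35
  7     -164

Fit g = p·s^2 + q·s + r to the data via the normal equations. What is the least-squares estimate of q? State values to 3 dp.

With design matrix A, AᵀA = [[2498, 378, 62]; [378, 62, 12]; [62, 12, 4]] and Aᵀg = [-8411, -1283, -215]ᵀ.
Row-reducing yields p = -9545/3098, q = -2767/1549, r = -984/1549.

q = -1.786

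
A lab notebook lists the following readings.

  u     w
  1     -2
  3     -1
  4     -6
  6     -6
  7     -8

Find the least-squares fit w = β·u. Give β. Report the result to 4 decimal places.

Forming AᵀA = [[111]] and Aᵀw = [-121]ᵀ gives AᵀA·[β]ᵀ = Aᵀw.
Hence β = -121 / 111 ≈ -1.09009.

β = -1.0901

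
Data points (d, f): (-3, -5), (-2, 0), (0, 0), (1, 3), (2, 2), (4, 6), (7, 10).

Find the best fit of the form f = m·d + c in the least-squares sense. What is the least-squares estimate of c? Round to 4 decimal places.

Forming AᵀA = [[83, 9]; [9, 7]] and Aᵀf = [116, 16]ᵀ gives AᵀA·[m, c]ᵀ = Aᵀf.
Eliminating c: 7·(row 1) − 9·(row 2) gives 500·m = 7·116 − 9·16 = 668, so m = 167/125.
Then c = (16 − 9·(167/125))/7 = 71/125.

c = 0.5680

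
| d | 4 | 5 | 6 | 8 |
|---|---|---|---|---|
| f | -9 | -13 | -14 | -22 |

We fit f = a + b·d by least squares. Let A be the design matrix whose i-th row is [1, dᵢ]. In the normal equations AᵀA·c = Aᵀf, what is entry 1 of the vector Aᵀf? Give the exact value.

-58

Entry 1 ↔ basis 1, so (Aᵀf)_{1} = Σᵢ fᵢ = (1)·(-9) + (1)·(-13) + (1)·(-14) + (1)·(-22) = -58.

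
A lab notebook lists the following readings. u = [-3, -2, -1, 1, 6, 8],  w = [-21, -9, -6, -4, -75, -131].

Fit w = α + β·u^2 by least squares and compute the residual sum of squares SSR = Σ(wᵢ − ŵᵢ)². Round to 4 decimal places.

SSR = 5.0534

AᵀA·[α, β]ᵀ = Aᵀw reads: 6·α + 115·β = -246;  115·α + 5491·β = -11319.
(Σ1 = 6, Σu^2 = 115, Σu^2·u^2 = 5491, Σw = -246, Σu^2·w = -11319.)
Eliminating β: 5491·(row 1) − 115·(row 2) gives 19721·α = 5491·(-246) − 115·(-11319) = -49101, so α = -3777/1517.
Then β = ((-11319) − 115·(-3777/1517))/5491 = -3048/1517.
Residuals: -648/1517, 2316/1517, -2277/1517, 757/1517, -270/1517, 122/1517; SSR = 7666/1517.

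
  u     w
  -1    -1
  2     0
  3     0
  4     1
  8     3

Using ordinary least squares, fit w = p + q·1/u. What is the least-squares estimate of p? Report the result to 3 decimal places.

Setting ∂/∂p … = 0 gives: 5·p + (5/24)·q = 3;  (5/24)·p + (829/576)·q = 13/8.
(Σ1 = 5, Σ1/u = 5/24, Σ1/u·1/u = 829/576, Σw = 3, Σ1/u·w = 13/8.)
Δ = 5·(829/576) − (5/24)² = 515/72.
p = (3·(829/576) − (5/24)·(13/8))/(515/72) = 573/1030; q = (5·(13/8) − (5/24)·3)/(515/72) = 108/103.

p = 0.556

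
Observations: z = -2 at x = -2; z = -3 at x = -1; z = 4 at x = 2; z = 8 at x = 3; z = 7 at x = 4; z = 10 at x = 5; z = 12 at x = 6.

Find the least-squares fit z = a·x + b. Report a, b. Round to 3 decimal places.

Setting ∂/∂a … = 0 gives: 95·a + 17·b = 189;  17·a + 7·b = 36.
Eliminating b: 7·(row 1) − 17·(row 2) gives 376·a = 7·189 − 17·36 = 711, so a = 711/376.
Then b = (36 − 17·(711/376))/7 = 207/376.

a = 1.891, b = 0.551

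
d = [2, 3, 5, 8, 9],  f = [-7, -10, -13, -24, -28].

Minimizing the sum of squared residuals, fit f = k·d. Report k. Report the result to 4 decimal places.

The normal equations are: 183·k = -553.
(Σd·d = 183, Σd·f = -553.)
Hence k = -553 / 183 ≈ -3.02186.

k = -3.0219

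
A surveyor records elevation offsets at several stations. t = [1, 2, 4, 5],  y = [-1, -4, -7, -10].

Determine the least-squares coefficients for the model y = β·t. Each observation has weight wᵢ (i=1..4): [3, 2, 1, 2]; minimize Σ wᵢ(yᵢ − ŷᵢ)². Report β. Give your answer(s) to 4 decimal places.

Sums needed: Σwᵢ·t·t = 77.
And Σwᵢ·t·y = -147.
β = (-147)/77 = -1.90909.

β = -1.9091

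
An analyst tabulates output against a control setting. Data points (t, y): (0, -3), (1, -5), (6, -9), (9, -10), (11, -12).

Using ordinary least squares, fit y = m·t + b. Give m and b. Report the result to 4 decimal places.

m = -0.7554, b = -3.7210

Compute the Gram sums: Σt·t = 239, Σt = 27, Σ1 = 5.
For Mᵀy: Σt·y = -281, Σy = -39.
Normal equations: [[239, 27]; [27, 5]]·[m, b]ᵀ = [-281, -39]ᵀ.
Determinant 239·5 − 27² = 466.
m = ((-281)·5 − 27·(-39))/466 = -176/233; b = (239·(-39) − 27·(-281))/466 = -867/233.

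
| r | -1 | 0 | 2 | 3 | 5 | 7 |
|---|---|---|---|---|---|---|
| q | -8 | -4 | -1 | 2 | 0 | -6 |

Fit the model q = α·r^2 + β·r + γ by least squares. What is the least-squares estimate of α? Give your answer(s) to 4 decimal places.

α = -0.5026

The normal equations are: 3124·α + 502·β + 88·γ = -288;  502·α + 88·β + 16·γ = -30;  88·α + 16·β + 6·γ = -17.
Solving the 3×3 system (Gaussian elimination) gives α = -1463/2911, β = 9612/2911, γ = -24845/5822.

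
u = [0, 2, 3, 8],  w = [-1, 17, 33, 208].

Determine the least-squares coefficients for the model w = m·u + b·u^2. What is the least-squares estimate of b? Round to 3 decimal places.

b = 2.967

Setting ∂/∂m … = 0 gives: 77·m + 547·b = 1797;  547·m + 4193·b = 13677.
(Σu·u = 77, Σu·u^2 = 547, Σu^2·u^2 = 4193, Σu·w = 1797, Σu^2·w = 13677.)
det = 77·4193 − 547² = 23652.
m = (1797·4193 − 547·13677)/23652 = 8917/3942; b = (77·13677 − 547·1797)/23652 = 11695/3942.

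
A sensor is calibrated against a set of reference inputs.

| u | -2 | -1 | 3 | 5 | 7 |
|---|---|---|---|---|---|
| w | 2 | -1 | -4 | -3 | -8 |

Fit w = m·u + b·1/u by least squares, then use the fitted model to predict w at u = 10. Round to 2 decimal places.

ŵ = -10.52

MᵀM·[m, b]ᵀ = Mᵀw reads: 88·m + 5·b = -86;  5·m + (62689/44100)·b = -323/105.
Eliminating b: (62689/44100)·(row 1) − 5·(row 2) gives (1103533/11025)·m = (62689/44100)·(-86) − 5·(-323/105) = -2356477/22050, so m = -2356477/2207066.
Then b = ((-323/105) − 5·(-2356477/2207066))/(62689/44100) = 1756230/1103533.
At u = 10: ŵ = (-2356477/2207066)·(10) + (1756230/1103533)·(1/10) = -11606762/1103533.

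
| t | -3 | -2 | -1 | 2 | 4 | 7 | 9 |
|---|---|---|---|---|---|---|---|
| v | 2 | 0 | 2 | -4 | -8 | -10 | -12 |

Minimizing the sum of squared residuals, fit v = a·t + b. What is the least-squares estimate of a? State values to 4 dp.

a = -1.2354

Sums needed: Σt·t = 164, Σt = 16, Σ1 = 7.
Moment sums: Σt·v = -226, Σv = -30.
So XᵀX·[a, b]ᵀ = Xᵀv: [[164, 16]; [16, 7]]·[a, b]ᵀ = [-226, -30]ᵀ.
det = 164·7 − 16² = 892.
a = ((-226)·7 − 16·(-30))/892 = -551/446; b = (164·(-30) − 16·(-226))/892 = -326/223.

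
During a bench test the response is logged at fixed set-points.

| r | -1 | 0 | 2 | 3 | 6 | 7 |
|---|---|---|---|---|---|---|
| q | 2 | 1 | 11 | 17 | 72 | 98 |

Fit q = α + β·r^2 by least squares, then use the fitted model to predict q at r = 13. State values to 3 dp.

q̂ = 335.219

AᵀA·[α, β]ᵀ = Aᵀq reads: 6·α + 99·β = 201;  99·α + 3795·β = 7593.
(Σ1 = 6, Σr^2 = 99, Σr^2·r^2 = 3795, Σq = 201, Σr^2·q = 7593.)
Eliminating β: 3795·(row 1) − 99·(row 2) gives 12969·α = 3795·201 − 99·7593 = 11088, so α = 112/131.
Then β = (7593 − 99·(112/131))/3795 = 2851/1441.
At r = 13: q̂ = (112/131)·(1) + (2851/1441)·(169) = 483051/1441.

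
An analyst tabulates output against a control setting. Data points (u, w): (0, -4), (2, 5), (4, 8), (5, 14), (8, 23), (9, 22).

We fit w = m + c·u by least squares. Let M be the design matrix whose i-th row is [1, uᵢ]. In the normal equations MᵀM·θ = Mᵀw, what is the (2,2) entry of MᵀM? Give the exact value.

190

Row 2 ↔ basis u, column 2 ↔ basis u, so (MᵀM)_{2,2} = Σᵢ (u)·(u) = (0)·(0) + (2)·(2) + (4)·(4) + (5)·(5) + (8)·(8) + (9)·(9) = 190.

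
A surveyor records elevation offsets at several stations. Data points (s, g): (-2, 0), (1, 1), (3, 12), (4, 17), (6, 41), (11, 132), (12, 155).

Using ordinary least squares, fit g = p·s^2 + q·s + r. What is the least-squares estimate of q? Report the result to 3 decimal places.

q = 1.086

The normal equations are: 37027·p + 3359·q + 331·r = 40149;  3359·p + 331·q + 35·r = 3663;  331·p + 35·q + 7·r = 358.
(Σs^2·s^2 = 37027, Σs^2·s = 3359, Σs^2 = 331, Σs·s = 331, Σs = 35, Σ1 = 7, Σs^2·g = 40149, Σs·g = 3663, Σg = 358.)
Row-reducing yields p = 251323/251388, q = 273047/251388, r = -196261/125694.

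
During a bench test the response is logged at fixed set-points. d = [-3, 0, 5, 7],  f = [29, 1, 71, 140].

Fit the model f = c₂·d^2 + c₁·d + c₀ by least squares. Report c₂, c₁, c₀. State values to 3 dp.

c₂ = 2.921, c₁ = -0.588, c₀ = 0.964

Normal-equation sums: Σd^2·d^2 = 3107, Σd^2·d = 441, Σd^2 = 83, Σd·d = 83, Σd = 9, Σ1 = 4.
Right-hand side: Σd^2·f = 8896, Σd·f = 1248, Σf = 241.
Normal equations: [[3107, 441, 83]; [441, 83, 9]; [83, 9, 4]]·[c₂, c₁, c₀]ᵀ = [8896, 1248, 241]ᵀ.
Inverting the 3×3 Gram matrix, [c₂, c₁, c₀]ᵀ = [6499/2225, -1308/2225, 429/445]ᵀ.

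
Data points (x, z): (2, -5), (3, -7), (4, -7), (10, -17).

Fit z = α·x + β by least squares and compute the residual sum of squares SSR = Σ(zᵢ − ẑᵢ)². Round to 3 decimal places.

MᵀM·[α, β]ᵀ = Mᵀz reads: 129·α + 19·β = -229;  19·α + 4·β = -36.
(Σx·x = 129, Σx = 19, Σ1 = 4, Σx·z = -229, Σz = -36.)
Δ = 129·4 − 19² = 155.
α = ((-229)·4 − 19·(-36))/155 = -232/155; β = (129·(-36) − 19·(-229))/155 = -293/155.
Residuals: -18/155, -96/155, 136/155, -22/155; SSR = 184/155.

SSR = 1.187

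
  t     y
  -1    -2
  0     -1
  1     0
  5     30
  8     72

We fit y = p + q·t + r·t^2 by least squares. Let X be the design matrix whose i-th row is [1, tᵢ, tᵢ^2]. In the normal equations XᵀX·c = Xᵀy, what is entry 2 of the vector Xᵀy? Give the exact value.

728

Entry 2 ↔ basis t, so (Xᵀy)_{2} = Σᵢ (t)·yᵢ = (-1)·(-2) + (0)·(-1) + (1)·(0) + (5)·(30) + (8)·(72) = 728.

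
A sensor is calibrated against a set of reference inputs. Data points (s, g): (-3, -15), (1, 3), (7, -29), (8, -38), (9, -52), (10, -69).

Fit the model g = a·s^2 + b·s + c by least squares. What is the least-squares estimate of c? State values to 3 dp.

Compute the Gram sums: Σs^2·s^2 = 23140, Σs^2·s = 2558, Σs^2 = 304, Σs·s = 304, Σs = 32, Σ1 = 6.
And Σs^2·g = -15097, Σs·g = -1617, Σg = -200.
Normal equations: [[23140, 2558, 304]; [2558, 304, 32]; [304, 32, 6]]·[a, b, c]ᵀ = [-15097, -1617, -200]ᵀ.
Row-reducing yields a = -43903/46290, b = 586783/231450, c = 46264/38575.

c = 1.199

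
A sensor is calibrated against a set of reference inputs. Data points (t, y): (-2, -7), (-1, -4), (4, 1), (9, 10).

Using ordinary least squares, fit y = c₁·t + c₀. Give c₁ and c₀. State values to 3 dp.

c₁ = 1.455, c₀ = -3.636

Setting ∂/∂c₁ … = 0 gives: 102·c₁ + 10·c₀ = 112;  10·c₁ + 4·c₀ = 0.
(Σt·t = 102, Σt = 10, Σ1 = 4, Σt·y = 112, Σy = 0.)
Eliminating c₀: 4·(row 1) − 10·(row 2) gives 308·c₁ = 4·112 − 10·0 = 448, so c₁ = 16/11.
Then c₀ = (0 − 10·(16/11))/4 = -40/11.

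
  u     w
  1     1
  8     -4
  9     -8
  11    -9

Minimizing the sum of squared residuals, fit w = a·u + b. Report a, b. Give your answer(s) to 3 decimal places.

a = -1.004, b = 2.282

The normal equations are: 267·a + 29·b = -202;  29·a + 4·b = -20.
(Σu·u = 267, Σu = 29, Σ1 = 4, Σu·w = -202, Σw = -20.)
Determinant 267·4 − 29² = 227.
a = ((-202)·4 − 29·(-20))/227 = -228/227; b = (267·(-20) − 29·(-202))/227 = 518/227.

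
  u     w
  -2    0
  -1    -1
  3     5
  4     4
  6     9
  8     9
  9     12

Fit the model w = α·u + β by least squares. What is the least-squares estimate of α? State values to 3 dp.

Entries of AᵀA: Σu·u = 211, Σu = 27, Σ1 = 7.
For Aᵀw: Σu·w = 266, Σw = 38.
Normal equations: [[211, 27]; [27, 7]]·[α, β]ᵀ = [266, 38]ᵀ.
Δ = 211·7 − 27² = 748.
α = (266·7 − 27·38)/748 = 19/17; β = (211·38 − 27·266)/748 = 19/17.

α = 1.118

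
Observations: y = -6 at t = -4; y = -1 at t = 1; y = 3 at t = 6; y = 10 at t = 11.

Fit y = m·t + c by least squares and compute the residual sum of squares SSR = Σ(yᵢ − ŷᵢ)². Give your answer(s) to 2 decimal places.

With design matrix X, XᵀX = [[174, 14]; [14, 4]] and Xᵀy = [151, 6]ᵀ.
Determinant 174·4 − 14² = 500.
m = (151·4 − 14·6)/500 = 26/25; c = (174·6 − 14·151)/500 = -107/50.
Residuals: 3/10, 1/10, -11/10, 7/10; SSR = 9/5.

SSR = 1.80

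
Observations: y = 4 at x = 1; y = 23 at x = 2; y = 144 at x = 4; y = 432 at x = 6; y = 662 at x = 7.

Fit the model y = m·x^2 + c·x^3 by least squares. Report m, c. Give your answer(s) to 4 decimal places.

Setting ∂/∂m … = 0 gives: 3970·m + 25640·c = 50390;  25640·m + 168466·c = 329782.
(Σx^2·x^2 = 3970, Σx^2·x^3 = 25640, Σx^3·x^3 = 168466, Σx^2·y = 50390, Σx^3·y = 329782.)
det = 3970·168466 − 25640² = 11400420.
m = (50390·168466 − 25640·329782)/11400420 = 556521/190007; c = (3970·329782 − 25640·50390)/11400420 = 287249/190007.

m = 2.9289, c = 1.5118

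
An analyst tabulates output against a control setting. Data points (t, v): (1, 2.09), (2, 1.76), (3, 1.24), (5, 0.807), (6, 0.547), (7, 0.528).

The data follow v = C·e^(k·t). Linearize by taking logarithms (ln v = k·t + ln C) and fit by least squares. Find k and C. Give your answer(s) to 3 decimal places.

Taking logs, ln v = k·t + ln C, so regress ln v on t.
Σt = 24.0000, Σ(t)² = 124.0000, Σln v = 0.0612, Σt·ln v = -6.6495.
Equations: 124.0000·k + 24.0000·ln C = -6.6495;  24.0000·k + 6·ln C = 0.0612.
Solving (det = 168.0000): k = -0.24622, ln C = 0.99509, so C = exp(0.99509) = 2.70497.

k = -0.246, C = 2.705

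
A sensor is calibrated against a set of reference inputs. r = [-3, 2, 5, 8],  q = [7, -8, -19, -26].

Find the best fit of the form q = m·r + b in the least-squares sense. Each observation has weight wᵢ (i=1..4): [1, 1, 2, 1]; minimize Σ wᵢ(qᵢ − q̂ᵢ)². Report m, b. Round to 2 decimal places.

m = -3.09, b = -2.49

Setting ∂/∂m … = 0 gives: 127·m + 17·b = -435;  17·m + 5·b = -65.
Δ = 127·5 − 17² = 346.
m = ((-435)·5 − 17·(-65))/346 = -535/173; b = (127·(-65) − 17·(-435))/346 = -430/173.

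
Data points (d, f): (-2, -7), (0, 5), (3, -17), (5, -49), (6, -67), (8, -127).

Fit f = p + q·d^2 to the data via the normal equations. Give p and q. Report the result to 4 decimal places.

Sums needed: Σ1 = 6, Σd^2 = 138, Σd^2·d^2 = 6114.
And Σf = -262, Σd^2·f = -11946.
MᵀM·[p, q]ᵀ = Mᵀf becomes [[6, 138]; [138, 6114]]·[p, q]ᵀ = [-262, -11946]ᵀ.
Eliminating q: 6114·(row 1) − 138·(row 2) gives 17640·p = 6114·(-262) − 138·(-11946) = 46680, so p = 389/147.
Then q = ((-11946) − 138·(389/147))/6114 = -296/147.

p = 2.6463, q = -2.0136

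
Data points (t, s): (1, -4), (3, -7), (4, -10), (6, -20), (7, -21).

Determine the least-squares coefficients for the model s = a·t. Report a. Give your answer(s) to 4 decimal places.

Sums needed: Σt·t = 111.
Moment sums: Σt·s = -332.
So XᵀX·[a]ᵀ = Xᵀs: [[111]]·[a]ᵀ = [-332]ᵀ.
Hence a = -332 / 111 ≈ -2.99099.

a = -2.9910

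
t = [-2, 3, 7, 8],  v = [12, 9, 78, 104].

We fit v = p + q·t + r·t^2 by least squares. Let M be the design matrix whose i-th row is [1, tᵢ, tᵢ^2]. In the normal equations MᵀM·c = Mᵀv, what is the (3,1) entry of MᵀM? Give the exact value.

Row 3 ↔ basis t^2, column 1 ↔ basis 1, so (MᵀM)_{3,1} = Σᵢ t^2 = (4)·(1) + (9)·(1) + (49)·(1) + (64)·(1) = 126.

126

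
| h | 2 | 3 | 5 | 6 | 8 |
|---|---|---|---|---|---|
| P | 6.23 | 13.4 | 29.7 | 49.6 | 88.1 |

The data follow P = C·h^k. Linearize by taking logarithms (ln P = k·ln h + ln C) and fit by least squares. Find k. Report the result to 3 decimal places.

Taking logs, ln P = k·ln h + ln C, so regress ln P on ln h.
Σln h = 7.2724, Σ(ln h)² = 11.8122, Σln P = 16.1982, Σln h·ln P = 25.8848.
Equations: 11.8122·k + 7.2724·ln C = 25.8848;  7.2724·k + 5·ln C = 16.1982.
Solving (det = 6.1731): k = 1.88299, ln C = 0.50088.

k = 1.883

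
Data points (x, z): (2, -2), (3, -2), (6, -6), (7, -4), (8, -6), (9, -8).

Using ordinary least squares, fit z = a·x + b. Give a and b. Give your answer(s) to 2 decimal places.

MᵀM·[a, b]ᵀ = Mᵀz reads: 243·a + 35·b = -194;  35·a + 6·b = -28.
(Σx·x = 243, Σx = 35, Σ1 = 6, Σx·z = -194, Σz = -28.)
Δ = 243·6 − 35² = 233.
a = ((-194)·6 − 35·(-28))/233 = -184/233; b = (243·(-28) − 35·(-194))/233 = -14/233.

a = -0.79, b = -0.06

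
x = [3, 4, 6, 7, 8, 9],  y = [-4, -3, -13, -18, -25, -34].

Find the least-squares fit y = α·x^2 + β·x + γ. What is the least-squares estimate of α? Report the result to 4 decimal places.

α = -0.7286

The normal system MᵀM·[α, β, γ]ᵀ = Mᵀy is [[14691, 1891, 255]; [1891, 255, 37]; [255, 37, 6]]·[α, β, γ]ᵀ = [-5788, -734, -97]ᵀ.
Row-reducing yields α = -51/70, β = 251/70, γ = -256/35.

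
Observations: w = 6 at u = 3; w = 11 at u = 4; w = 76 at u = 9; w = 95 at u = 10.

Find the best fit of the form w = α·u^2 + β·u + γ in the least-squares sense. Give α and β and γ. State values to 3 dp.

α = 1.167, β = -2.356, γ = 2.230

The normal equations are: 16898·α + 1820·β + 206·γ = 15886;  1820·α + 206·β + 26·γ = 1696;  206·α + 26·β + 4·γ = 188.
Solving the 3×3 system (Gaussian elimination) gives α = 7/6, β = -523/222, γ = 165/74.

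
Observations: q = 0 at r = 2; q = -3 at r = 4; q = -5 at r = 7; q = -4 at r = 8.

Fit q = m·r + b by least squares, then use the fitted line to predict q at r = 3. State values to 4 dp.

Setting ∂/∂m … = 0 gives: 133·m + 21·b = -79;  21·m + 4·b = -12.
(Σr·r = 133, Σr = 21, Σ1 = 4, Σr·q = -79, Σq = -12.)
det = 133·4 − 21² = 91.
m = ((-79)·4 − 21·(-12))/91 = -64/91; b = (133·(-12) − 21·(-79))/91 = 9/13.
At r = 3: q̂ = (-64/91)·(3) + (9/13)·(1) = -129/91.

q̂ = -1.4176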